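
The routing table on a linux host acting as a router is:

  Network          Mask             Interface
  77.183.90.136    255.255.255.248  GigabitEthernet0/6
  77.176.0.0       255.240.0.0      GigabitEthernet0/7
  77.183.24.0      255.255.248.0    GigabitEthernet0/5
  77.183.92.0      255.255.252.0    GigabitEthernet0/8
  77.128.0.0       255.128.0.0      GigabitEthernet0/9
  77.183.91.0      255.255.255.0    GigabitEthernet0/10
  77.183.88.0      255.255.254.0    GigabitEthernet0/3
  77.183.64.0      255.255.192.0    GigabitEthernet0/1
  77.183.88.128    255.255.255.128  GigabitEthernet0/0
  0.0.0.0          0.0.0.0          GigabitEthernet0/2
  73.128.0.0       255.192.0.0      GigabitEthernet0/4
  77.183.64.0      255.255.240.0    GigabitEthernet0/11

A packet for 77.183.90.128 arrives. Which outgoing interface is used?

Routes whose prefix contains 77.183.90.128:
  0.0.0.0/0 (default, matches everything) -> GigabitEthernet0/2
  77.128.0.0/9 (77.128.0.0 - 77.255.255.255) -> GigabitEthernet0/9
  77.176.0.0/12 (77.176.0.0 - 77.191.255.255) -> GigabitEthernet0/7
  77.183.64.0/18 (77.183.64.0 - 77.183.127.255) -> GigabitEthernet0/1
More-specific entries that do NOT match:
  77.183.90.136/29 (77.183.90.136 - 77.183.90.143) does not contain 77.183.90.128
  77.183.88.128/25 (77.183.88.128 - 77.183.88.255) does not contain 77.183.90.128
  77.183.91.0/24 (77.183.91.0 - 77.183.91.255) does not contain 77.183.90.128
  77.183.88.0/23 (77.183.88.0 - 77.183.89.255) does not contain 77.183.90.128
  77.183.92.0/22 (77.183.92.0 - 77.183.95.255) does not contain 77.183.90.128
  77.183.24.0/21 (77.183.24.0 - 77.183.31.255) does not contain 77.183.90.128
  77.183.64.0/20 (77.183.64.0 - 77.183.79.255) does not contain 77.183.90.128
Longest matching prefix is /18 -> interface GigabitEthernet0/1.

GigabitEthernet0/1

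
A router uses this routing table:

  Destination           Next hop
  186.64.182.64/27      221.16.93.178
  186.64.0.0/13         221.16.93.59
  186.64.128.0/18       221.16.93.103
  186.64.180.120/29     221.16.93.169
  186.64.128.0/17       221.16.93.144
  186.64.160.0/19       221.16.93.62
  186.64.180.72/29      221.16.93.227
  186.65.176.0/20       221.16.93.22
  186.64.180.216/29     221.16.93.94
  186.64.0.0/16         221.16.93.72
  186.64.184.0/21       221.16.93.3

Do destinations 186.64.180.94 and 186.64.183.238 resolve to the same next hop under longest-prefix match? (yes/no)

yes

186.64.180.94: longest match 186.64.160.0/19 -> 221.16.93.62
186.64.183.238: longest match 186.64.160.0/19 -> 221.16.93.62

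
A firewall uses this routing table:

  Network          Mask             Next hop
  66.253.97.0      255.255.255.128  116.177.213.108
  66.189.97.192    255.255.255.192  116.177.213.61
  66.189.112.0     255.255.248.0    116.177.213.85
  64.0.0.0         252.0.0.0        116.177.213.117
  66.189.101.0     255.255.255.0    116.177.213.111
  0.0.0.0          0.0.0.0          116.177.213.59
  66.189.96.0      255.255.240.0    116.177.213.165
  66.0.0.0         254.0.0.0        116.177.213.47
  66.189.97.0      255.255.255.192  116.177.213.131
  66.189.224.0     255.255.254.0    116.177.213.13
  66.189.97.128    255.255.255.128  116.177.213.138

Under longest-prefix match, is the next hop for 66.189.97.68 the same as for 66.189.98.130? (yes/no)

66.189.97.68: longest match 66.189.96.0/20 -> 116.177.213.165
66.189.98.130: longest match 66.189.96.0/20 -> 116.177.213.165

yes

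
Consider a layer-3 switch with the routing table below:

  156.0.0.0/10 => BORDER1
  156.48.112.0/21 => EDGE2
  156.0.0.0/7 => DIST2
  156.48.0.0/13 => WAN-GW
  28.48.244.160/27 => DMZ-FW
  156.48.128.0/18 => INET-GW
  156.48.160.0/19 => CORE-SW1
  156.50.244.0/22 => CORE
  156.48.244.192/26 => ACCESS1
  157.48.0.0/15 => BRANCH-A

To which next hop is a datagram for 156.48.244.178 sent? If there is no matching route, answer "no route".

WAN-GW

Routes whose prefix contains 156.48.244.178:
  156.0.0.0/7 (156.0.0.0 - 157.255.255.255) -> DIST2
  156.0.0.0/10 (156.0.0.0 - 156.63.255.255) -> BORDER1
  156.48.0.0/13 (156.48.0.0 - 156.55.255.255) -> WAN-GW
More-specific entries that do NOT match:
  28.48.244.160/27 (28.48.244.160 - 28.48.244.191) does not contain 156.48.244.178
  156.48.244.192/26 (156.48.244.192 - 156.48.244.255) does not contain 156.48.244.178
  156.50.244.0/22 (156.50.244.0 - 156.50.247.255) does not contain 156.48.244.178
  156.48.112.0/21 (156.48.112.0 - 156.48.119.255) does not contain 156.48.244.178
  156.48.160.0/19 (156.48.160.0 - 156.48.191.255) does not contain 156.48.244.178
  156.48.128.0/18 (156.48.128.0 - 156.48.191.255) does not contain 156.48.244.178
  157.48.0.0/15 (157.48.0.0 - 157.49.255.255) does not contain 156.48.244.178
Longest matching prefix is /13 -> next hop WAN-GW.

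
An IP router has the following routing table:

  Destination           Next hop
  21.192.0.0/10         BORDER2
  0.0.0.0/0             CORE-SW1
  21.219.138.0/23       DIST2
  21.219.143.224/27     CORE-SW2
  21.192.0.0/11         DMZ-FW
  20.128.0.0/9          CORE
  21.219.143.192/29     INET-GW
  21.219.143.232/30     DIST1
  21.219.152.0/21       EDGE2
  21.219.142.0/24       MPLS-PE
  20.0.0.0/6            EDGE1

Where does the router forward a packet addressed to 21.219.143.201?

DMZ-FW

Routes whose prefix contains 21.219.143.201:
  0.0.0.0/0 (default, matches everything) -> CORE-SW1
  20.0.0.0/6 (20.0.0.0 - 23.255.255.255) -> EDGE1
  21.192.0.0/10 (21.192.0.0 - 21.255.255.255) -> BORDER2
  21.192.0.0/11 (21.192.0.0 - 21.223.255.255) -> DMZ-FW
More-specific entries that do NOT match:
  21.219.143.232/30 (21.219.143.232 - 21.219.143.235) does not contain 21.219.143.201
  21.219.143.192/29 (21.219.143.192 - 21.219.143.199) does not contain 21.219.143.201
  21.219.143.224/27 (21.219.143.224 - 21.219.143.255) does not contain 21.219.143.201
  21.219.142.0/24 (21.219.142.0 - 21.219.142.255) does not contain 21.219.143.201
  21.219.138.0/23 (21.219.138.0 - 21.219.139.255) does not contain 21.219.143.201
  21.219.152.0/21 (21.219.152.0 - 21.219.159.255) does not contain 21.219.143.201
Longest matching prefix is /11 -> next hop DMZ-FW.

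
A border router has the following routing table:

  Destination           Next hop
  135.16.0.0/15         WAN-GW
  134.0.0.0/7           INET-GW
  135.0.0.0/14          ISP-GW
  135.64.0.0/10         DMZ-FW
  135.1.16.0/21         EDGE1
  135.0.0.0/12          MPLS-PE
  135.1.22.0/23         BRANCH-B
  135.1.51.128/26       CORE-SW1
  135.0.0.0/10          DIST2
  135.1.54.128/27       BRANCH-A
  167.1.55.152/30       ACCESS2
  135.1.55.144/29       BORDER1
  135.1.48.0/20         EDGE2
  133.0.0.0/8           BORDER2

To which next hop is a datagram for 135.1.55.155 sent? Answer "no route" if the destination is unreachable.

EDGE2

Routes whose prefix contains 135.1.55.155:
  134.0.0.0/7 (134.0.0.0 - 135.255.255.255) -> INET-GW
  135.0.0.0/10 (135.0.0.0 - 135.63.255.255) -> DIST2
  135.0.0.0/12 (135.0.0.0 - 135.15.255.255) -> MPLS-PE
  135.0.0.0/14 (135.0.0.0 - 135.3.255.255) -> ISP-GW
  135.1.48.0/20 (135.1.48.0 - 135.1.63.255) -> EDGE2
More-specific entries that do NOT match:
  167.1.55.152/30 (167.1.55.152 - 167.1.55.155) does not contain 135.1.55.155
  135.1.55.144/29 (135.1.55.144 - 135.1.55.151) does not contain 135.1.55.155
  135.1.54.128/27 (135.1.54.128 - 135.1.54.159) does not contain 135.1.55.155
  135.1.51.128/26 (135.1.51.128 - 135.1.51.191) does not contain 135.1.55.155
  135.1.22.0/23 (135.1.22.0 - 135.1.23.255) does not contain 135.1.55.155
  135.1.16.0/21 (135.1.16.0 - 135.1.23.255) does not contain 135.1.55.155
Longest matching prefix is /20 -> next hop EDGE2.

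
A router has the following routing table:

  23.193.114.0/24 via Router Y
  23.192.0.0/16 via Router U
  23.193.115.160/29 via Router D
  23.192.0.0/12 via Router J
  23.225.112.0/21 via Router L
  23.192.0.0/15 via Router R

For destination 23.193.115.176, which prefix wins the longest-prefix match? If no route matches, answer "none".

Entries matching 23.193.115.176:
  23.192.0.0/12 (23.192.0.0 - 23.207.255.255)
  23.192.0.0/15 (23.192.0.0 - 23.193.255.255)
Most specific is 23.192.0.0/15.

23.192.0.0/15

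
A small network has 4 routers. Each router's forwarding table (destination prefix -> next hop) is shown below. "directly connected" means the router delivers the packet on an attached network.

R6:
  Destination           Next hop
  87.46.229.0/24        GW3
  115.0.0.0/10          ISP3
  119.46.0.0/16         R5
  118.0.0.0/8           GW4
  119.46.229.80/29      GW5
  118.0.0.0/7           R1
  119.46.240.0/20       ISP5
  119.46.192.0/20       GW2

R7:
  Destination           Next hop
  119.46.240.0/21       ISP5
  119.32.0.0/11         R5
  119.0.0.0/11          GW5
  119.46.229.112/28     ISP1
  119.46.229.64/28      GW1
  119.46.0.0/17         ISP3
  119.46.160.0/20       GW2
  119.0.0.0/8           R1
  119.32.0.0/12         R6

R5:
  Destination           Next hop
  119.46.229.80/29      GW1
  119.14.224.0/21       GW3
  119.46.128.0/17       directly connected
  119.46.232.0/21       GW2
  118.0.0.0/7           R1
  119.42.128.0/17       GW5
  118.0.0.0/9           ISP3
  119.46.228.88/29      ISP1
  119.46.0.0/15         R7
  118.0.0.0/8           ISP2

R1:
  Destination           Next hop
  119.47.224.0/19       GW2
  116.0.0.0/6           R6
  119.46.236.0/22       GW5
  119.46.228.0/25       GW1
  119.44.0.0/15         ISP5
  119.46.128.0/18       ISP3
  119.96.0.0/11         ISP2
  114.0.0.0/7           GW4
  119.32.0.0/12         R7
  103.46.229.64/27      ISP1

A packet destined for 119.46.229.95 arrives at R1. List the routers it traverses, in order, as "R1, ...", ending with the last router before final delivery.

At R1: longest match for 119.46.229.95 is 119.32.0.0/12 -> R7
At R7: longest match for 119.46.229.95 is 119.32.0.0/12 -> R6
At R6: longest match for 119.46.229.95 is 119.46.0.0/16 -> R5
At R5: longest match for 119.46.229.95 is 119.46.128.0/17 -> directly connected

R1, R7, R6, R5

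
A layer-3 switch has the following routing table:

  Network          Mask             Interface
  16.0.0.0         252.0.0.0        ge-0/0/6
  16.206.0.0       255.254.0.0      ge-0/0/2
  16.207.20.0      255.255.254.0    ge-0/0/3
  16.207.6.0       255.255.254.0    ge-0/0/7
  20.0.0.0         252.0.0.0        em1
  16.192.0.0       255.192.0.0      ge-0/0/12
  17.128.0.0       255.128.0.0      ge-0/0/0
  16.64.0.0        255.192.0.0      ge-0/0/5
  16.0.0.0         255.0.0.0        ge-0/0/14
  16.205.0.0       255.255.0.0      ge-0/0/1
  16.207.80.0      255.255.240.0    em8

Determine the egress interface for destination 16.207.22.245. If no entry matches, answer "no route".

Routes whose prefix contains 16.207.22.245:
  16.0.0.0/6 (16.0.0.0 - 19.255.255.255) -> ge-0/0/6
  16.0.0.0/8 (16.0.0.0 - 16.255.255.255) -> ge-0/0/14
  16.192.0.0/10 (16.192.0.0 - 16.255.255.255) -> ge-0/0/12
  16.206.0.0/15 (16.206.0.0 - 16.207.255.255) -> ge-0/0/2
More-specific entries that do NOT match:
  16.207.20.0/23 (16.207.20.0 - 16.207.21.255) does not contain 16.207.22.245
  16.207.6.0/23 (16.207.6.0 - 16.207.7.255) does not contain 16.207.22.245
  16.207.80.0/20 (16.207.80.0 - 16.207.95.255) does not contain 16.207.22.245
  16.205.0.0/16 (16.205.0.0 - 16.205.255.255) does not contain 16.207.22.245
Longest matching prefix is /15 -> interface ge-0/0/2.

ge-0/0/2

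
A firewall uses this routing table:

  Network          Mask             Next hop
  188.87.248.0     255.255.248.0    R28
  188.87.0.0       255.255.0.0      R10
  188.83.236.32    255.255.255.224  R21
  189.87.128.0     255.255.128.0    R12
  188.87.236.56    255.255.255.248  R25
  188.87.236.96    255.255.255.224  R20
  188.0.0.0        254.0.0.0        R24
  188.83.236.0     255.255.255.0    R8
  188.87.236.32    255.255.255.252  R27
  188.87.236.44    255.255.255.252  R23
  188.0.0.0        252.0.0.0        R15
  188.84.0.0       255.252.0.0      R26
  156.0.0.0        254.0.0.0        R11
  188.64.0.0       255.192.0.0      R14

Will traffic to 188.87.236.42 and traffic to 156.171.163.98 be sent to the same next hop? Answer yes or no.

188.87.236.42: longest match 188.87.0.0/16 -> R10
156.171.163.98: longest match 156.0.0.0/7 -> R11

no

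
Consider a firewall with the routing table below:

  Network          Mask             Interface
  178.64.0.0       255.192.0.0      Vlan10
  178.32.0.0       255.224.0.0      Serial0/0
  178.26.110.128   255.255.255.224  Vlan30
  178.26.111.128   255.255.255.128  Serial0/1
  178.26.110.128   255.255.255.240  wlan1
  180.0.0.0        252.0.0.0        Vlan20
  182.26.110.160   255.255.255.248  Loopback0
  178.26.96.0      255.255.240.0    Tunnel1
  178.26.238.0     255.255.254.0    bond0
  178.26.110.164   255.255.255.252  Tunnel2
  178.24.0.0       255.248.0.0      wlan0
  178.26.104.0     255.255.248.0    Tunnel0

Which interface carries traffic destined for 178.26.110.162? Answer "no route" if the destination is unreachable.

Tunnel0

Routes whose prefix contains 178.26.110.162:
  178.24.0.0/13 (178.24.0.0 - 178.31.255.255) -> wlan0
  178.26.96.0/20 (178.26.96.0 - 178.26.111.255) -> Tunnel1
  178.26.104.0/21 (178.26.104.0 - 178.26.111.255) -> Tunnel0
More-specific entries that do NOT match:
  178.26.110.164/30 (178.26.110.164 - 178.26.110.167) does not contain 178.26.110.162
  182.26.110.160/29 (182.26.110.160 - 182.26.110.167) does not contain 178.26.110.162
  178.26.110.128/28 (178.26.110.128 - 178.26.110.143) does not contain 178.26.110.162
  178.26.110.128/27 (178.26.110.128 - 178.26.110.159) does not contain 178.26.110.162
  178.26.111.128/25 (178.26.111.128 - 178.26.111.255) does not contain 178.26.110.162
  178.26.238.0/23 (178.26.238.0 - 178.26.239.255) does not contain 178.26.110.162
Longest matching prefix is /21 -> interface Tunnel0.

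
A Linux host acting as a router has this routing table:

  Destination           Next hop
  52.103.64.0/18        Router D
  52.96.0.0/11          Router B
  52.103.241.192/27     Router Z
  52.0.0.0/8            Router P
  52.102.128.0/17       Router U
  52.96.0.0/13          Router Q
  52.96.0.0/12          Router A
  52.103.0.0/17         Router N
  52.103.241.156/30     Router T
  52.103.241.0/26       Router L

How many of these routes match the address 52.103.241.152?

Prefixes containing 52.103.241.152:
  52.0.0.0/8 (52.0.0.0 - 52.255.255.255)
  52.96.0.0/11 (52.96.0.0 - 52.127.255.255)
  52.96.0.0/12 (52.96.0.0 - 52.111.255.255)
  52.96.0.0/13 (52.96.0.0 - 52.103.255.255)
Total matching entries: 4.

4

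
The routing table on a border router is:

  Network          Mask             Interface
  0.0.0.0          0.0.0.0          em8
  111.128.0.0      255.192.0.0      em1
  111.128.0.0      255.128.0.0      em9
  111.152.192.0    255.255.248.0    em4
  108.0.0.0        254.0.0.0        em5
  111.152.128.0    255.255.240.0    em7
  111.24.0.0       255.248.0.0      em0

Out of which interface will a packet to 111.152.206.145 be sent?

em1

Routes whose prefix contains 111.152.206.145:
  0.0.0.0/0 (default, matches everything) -> em8
  111.128.0.0/9 (111.128.0.0 - 111.255.255.255) -> em9
  111.128.0.0/10 (111.128.0.0 - 111.191.255.255) -> em1
More-specific entries that do NOT match:
  111.152.192.0/21 (111.152.192.0 - 111.152.199.255) does not contain 111.152.206.145
  111.152.128.0/20 (111.152.128.0 - 111.152.143.255) does not contain 111.152.206.145
  111.24.0.0/13 (111.24.0.0 - 111.31.255.255) does not contain 111.152.206.145
Longest matching prefix is /10 -> interface em1.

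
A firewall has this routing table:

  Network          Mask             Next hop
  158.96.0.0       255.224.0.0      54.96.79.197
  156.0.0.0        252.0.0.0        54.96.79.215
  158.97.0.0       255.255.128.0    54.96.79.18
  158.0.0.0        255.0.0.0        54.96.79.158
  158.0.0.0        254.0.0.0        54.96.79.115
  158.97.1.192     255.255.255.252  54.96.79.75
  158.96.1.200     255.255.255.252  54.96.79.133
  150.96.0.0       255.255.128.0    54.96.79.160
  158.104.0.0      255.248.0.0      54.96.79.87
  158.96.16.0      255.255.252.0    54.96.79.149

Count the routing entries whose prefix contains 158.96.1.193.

4

Prefixes containing 158.96.1.193:
  156.0.0.0/6 (156.0.0.0 - 159.255.255.255)
  158.0.0.0/7 (158.0.0.0 - 159.255.255.255)
  158.0.0.0/8 (158.0.0.0 - 158.255.255.255)
  158.96.0.0/11 (158.96.0.0 - 158.127.255.255)
Total matching entries: 4.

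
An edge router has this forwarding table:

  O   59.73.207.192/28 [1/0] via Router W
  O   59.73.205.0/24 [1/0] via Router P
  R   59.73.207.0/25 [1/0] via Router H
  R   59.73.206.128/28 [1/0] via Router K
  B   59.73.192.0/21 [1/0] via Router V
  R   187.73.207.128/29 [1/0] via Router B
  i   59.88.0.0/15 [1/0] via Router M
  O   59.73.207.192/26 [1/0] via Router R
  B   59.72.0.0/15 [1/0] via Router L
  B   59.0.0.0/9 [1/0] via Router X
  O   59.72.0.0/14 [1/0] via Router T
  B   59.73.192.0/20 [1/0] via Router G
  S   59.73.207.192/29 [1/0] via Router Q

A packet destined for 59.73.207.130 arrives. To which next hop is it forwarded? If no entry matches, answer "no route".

Routes whose prefix contains 59.73.207.130:
  59.0.0.0/9 (59.0.0.0 - 59.127.255.255) -> Router X
  59.72.0.0/14 (59.72.0.0 - 59.75.255.255) -> Router T
  59.72.0.0/15 (59.72.0.0 - 59.73.255.255) -> Router L
  59.73.192.0/20 (59.73.192.0 - 59.73.207.255) -> Router G
More-specific entries that do NOT match:
  187.73.207.128/29 (187.73.207.128 - 187.73.207.135) does not contain 59.73.207.130
  59.73.207.192/29 (59.73.207.192 - 59.73.207.199) does not contain 59.73.207.130
  59.73.207.192/28 (59.73.207.192 - 59.73.207.207) does not contain 59.73.207.130
  59.73.206.128/28 (59.73.206.128 - 59.73.206.143) does not contain 59.73.207.130
  59.73.207.192/26 (59.73.207.192 - 59.73.207.255) does not contain 59.73.207.130
  59.73.207.0/25 (59.73.207.0 - 59.73.207.127) does not contain 59.73.207.130
  59.73.205.0/24 (59.73.205.0 - 59.73.205.255) does not contain 59.73.207.130
  59.73.192.0/21 (59.73.192.0 - 59.73.199.255) does not contain 59.73.207.130
Longest matching prefix is /20 -> next hop Router G.

Router G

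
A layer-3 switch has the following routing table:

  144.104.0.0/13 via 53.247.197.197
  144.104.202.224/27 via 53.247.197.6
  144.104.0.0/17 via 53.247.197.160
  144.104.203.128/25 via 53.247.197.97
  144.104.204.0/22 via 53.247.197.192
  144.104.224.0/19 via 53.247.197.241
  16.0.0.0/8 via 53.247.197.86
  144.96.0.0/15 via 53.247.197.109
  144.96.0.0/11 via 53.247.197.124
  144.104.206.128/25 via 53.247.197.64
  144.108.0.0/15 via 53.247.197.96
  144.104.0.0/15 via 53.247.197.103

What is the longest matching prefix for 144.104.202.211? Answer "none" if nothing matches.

144.104.0.0/15

Entries matching 144.104.202.211:
  144.96.0.0/11 (144.96.0.0 - 144.127.255.255)
  144.104.0.0/13 (144.104.0.0 - 144.111.255.255)
  144.104.0.0/15 (144.104.0.0 - 144.105.255.255)
Most specific is 144.104.0.0/15.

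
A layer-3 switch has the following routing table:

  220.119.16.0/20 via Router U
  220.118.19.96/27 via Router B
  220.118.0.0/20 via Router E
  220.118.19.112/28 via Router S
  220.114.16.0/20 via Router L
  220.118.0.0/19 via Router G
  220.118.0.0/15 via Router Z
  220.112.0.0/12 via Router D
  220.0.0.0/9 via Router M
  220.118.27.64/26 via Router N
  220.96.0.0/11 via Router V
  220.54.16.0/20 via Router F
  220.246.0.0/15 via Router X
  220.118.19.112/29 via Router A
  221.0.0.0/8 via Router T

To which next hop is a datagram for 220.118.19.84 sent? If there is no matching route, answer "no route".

Routes whose prefix contains 220.118.19.84:
  220.0.0.0/9 (220.0.0.0 - 220.127.255.255) -> Router M
  220.96.0.0/11 (220.96.0.0 - 220.127.255.255) -> Router V
  220.112.0.0/12 (220.112.0.0 - 220.127.255.255) -> Router D
  220.118.0.0/15 (220.118.0.0 - 220.119.255.255) -> Router Z
  220.118.0.0/19 (220.118.0.0 - 220.118.31.255) -> Router G
More-specific entries that do NOT match:
  220.118.19.112/29 (220.118.19.112 - 220.118.19.119) does not contain 220.118.19.84
  220.118.19.112/28 (220.118.19.112 - 220.118.19.127) does not contain 220.118.19.84
  220.118.19.96/27 (220.118.19.96 - 220.118.19.127) does not contain 220.118.19.84
  220.118.27.64/26 (220.118.27.64 - 220.118.27.127) does not contain 220.118.19.84
  220.119.16.0/20 (220.119.16.0 - 220.119.31.255) does not contain 220.118.19.84
  220.118.0.0/20 (220.118.0.0 - 220.118.15.255) does not contain 220.118.19.84
  220.114.16.0/20 (220.114.16.0 - 220.114.31.255) does not contain 220.118.19.84
  220.54.16.0/20 (220.54.16.0 - 220.54.31.255) does not contain 220.118.19.84
Longest matching prefix is /19 -> next hop Router G.

Router G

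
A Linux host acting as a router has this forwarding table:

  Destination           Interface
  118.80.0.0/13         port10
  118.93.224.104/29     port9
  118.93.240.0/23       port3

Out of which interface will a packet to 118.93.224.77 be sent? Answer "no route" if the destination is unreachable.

No entry's prefix contains 118.93.224.77; there is no default route.

no route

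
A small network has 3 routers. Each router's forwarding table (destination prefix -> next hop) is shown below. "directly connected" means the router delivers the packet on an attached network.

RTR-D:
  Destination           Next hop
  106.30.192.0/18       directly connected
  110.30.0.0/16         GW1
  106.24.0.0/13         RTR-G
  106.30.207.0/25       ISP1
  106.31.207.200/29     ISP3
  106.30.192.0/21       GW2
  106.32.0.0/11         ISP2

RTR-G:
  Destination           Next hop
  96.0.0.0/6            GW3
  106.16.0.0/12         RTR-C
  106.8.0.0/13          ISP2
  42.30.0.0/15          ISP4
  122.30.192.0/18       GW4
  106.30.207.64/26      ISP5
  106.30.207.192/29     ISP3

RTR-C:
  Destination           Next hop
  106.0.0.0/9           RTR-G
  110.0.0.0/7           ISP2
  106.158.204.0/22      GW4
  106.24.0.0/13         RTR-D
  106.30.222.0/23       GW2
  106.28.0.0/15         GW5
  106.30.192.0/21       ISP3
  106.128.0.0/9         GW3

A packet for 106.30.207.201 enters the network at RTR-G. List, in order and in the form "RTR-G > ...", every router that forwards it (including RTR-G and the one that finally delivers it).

At RTR-G: longest match for 106.30.207.201 is 106.16.0.0/12 -> RTR-C
At RTR-C: longest match for 106.30.207.201 is 106.24.0.0/13 -> RTR-D
At RTR-D: longest match for 106.30.207.201 is 106.30.192.0/18 -> directly connected

RTR-G > RTR-C > RTR-D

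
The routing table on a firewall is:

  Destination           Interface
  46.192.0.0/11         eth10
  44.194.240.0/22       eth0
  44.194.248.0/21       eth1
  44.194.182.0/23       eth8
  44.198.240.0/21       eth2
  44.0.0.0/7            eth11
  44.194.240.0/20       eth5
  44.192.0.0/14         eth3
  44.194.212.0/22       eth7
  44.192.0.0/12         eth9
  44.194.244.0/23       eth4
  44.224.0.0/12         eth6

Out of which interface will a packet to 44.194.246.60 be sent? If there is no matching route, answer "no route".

eth5

Routes whose prefix contains 44.194.246.60:
  44.0.0.0/7 (44.0.0.0 - 45.255.255.255) -> eth11
  44.192.0.0/12 (44.192.0.0 - 44.207.255.255) -> eth9
  44.192.0.0/14 (44.192.0.0 - 44.195.255.255) -> eth3
  44.194.240.0/20 (44.194.240.0 - 44.194.255.255) -> eth5
More-specific entries that do NOT match:
  44.194.182.0/23 (44.194.182.0 - 44.194.183.255) does not contain 44.194.246.60
  44.194.244.0/23 (44.194.244.0 - 44.194.245.255) does not contain 44.194.246.60
  44.194.240.0/22 (44.194.240.0 - 44.194.243.255) does not contain 44.194.246.60
  44.194.212.0/22 (44.194.212.0 - 44.194.215.255) does not contain 44.194.246.60
  44.194.248.0/21 (44.194.248.0 - 44.194.255.255) does not contain 44.194.246.60
  44.198.240.0/21 (44.198.240.0 - 44.198.247.255) does not contain 44.194.246.60
Longest matching prefix is /20 -> interface eth5.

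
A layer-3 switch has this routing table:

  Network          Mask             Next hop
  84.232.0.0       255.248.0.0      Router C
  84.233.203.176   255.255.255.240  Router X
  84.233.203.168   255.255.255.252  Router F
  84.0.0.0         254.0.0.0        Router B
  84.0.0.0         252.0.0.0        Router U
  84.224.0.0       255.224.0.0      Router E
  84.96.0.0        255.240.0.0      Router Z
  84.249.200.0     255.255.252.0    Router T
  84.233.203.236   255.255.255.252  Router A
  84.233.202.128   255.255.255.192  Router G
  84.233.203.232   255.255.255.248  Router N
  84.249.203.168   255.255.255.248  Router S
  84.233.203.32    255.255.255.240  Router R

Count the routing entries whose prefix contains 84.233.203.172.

Prefixes containing 84.233.203.172:
  84.0.0.0/6 (84.0.0.0 - 87.255.255.255)
  84.0.0.0/7 (84.0.0.0 - 85.255.255.255)
  84.224.0.0/11 (84.224.0.0 - 84.255.255.255)
  84.232.0.0/13 (84.232.0.0 - 84.239.255.255)
Total matching entries: 4.

4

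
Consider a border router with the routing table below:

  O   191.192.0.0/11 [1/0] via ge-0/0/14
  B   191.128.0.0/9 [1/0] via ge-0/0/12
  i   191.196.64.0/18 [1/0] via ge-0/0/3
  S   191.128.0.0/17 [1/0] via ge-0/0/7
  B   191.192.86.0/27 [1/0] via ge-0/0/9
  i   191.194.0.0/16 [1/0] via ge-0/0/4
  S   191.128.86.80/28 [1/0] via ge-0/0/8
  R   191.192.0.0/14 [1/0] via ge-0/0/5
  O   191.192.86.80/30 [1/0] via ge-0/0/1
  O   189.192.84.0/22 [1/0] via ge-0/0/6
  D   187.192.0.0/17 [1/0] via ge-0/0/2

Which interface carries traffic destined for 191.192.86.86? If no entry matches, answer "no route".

ge-0/0/5

Routes whose prefix contains 191.192.86.86:
  191.128.0.0/9 (191.128.0.0 - 191.255.255.255) -> ge-0/0/12
  191.192.0.0/11 (191.192.0.0 - 191.223.255.255) -> ge-0/0/14
  191.192.0.0/14 (191.192.0.0 - 191.195.255.255) -> ge-0/0/5
More-specific entries that do NOT match:
  191.192.86.80/30 (191.192.86.80 - 191.192.86.83) does not contain 191.192.86.86
  191.128.86.80/28 (191.128.86.80 - 191.128.86.95) does not contain 191.192.86.86
  191.192.86.0/27 (191.192.86.0 - 191.192.86.31) does not contain 191.192.86.86
  189.192.84.0/22 (189.192.84.0 - 189.192.87.255) does not contain 191.192.86.86
  191.196.64.0/18 (191.196.64.0 - 191.196.127.255) does not contain 191.192.86.86
  191.128.0.0/17 (191.128.0.0 - 191.128.127.255) does not contain 191.192.86.86
  187.192.0.0/17 (187.192.0.0 - 187.192.127.255) does not contain 191.192.86.86
  191.194.0.0/16 (191.194.0.0 - 191.194.255.255) does not contain 191.192.86.86
Longest matching prefix is /14 -> interface ge-0/0/5.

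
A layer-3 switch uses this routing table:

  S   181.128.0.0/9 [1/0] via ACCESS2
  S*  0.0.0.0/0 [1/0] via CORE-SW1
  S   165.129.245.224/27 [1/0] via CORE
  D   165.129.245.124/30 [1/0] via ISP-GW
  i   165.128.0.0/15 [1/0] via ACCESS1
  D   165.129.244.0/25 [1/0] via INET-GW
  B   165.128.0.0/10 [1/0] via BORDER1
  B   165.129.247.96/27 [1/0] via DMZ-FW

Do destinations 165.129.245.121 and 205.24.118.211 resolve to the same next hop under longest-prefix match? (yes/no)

165.129.245.121: longest match 165.128.0.0/15 -> ACCESS1
205.24.118.211: longest match 0.0.0.0/0 -> CORE-SW1

no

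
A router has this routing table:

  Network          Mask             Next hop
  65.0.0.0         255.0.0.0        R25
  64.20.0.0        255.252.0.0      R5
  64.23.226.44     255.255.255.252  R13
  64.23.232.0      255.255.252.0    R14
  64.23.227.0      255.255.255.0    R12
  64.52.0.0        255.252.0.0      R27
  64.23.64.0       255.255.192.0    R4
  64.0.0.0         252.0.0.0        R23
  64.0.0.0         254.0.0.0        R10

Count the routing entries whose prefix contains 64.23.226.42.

3

Prefixes containing 64.23.226.42:
  64.0.0.0/6 (64.0.0.0 - 67.255.255.255)
  64.0.0.0/7 (64.0.0.0 - 65.255.255.255)
  64.20.0.0/14 (64.20.0.0 - 64.23.255.255)
Total matching entries: 3.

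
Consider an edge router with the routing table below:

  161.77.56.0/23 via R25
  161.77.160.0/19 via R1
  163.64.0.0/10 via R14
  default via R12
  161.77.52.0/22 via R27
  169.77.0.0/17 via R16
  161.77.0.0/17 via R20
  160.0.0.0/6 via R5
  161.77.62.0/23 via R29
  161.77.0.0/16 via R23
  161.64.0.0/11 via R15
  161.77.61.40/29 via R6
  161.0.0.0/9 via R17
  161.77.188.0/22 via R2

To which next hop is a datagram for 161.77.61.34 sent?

Routes whose prefix contains 161.77.61.34:
  0.0.0.0/0 (default, matches everything) -> R12
  160.0.0.0/6 (160.0.0.0 - 163.255.255.255) -> R5
  161.0.0.0/9 (161.0.0.0 - 161.127.255.255) -> R17
  161.64.0.0/11 (161.64.0.0 - 161.95.255.255) -> R15
  161.77.0.0/16 (161.77.0.0 - 161.77.255.255) -> R23
  161.77.0.0/17 (161.77.0.0 - 161.77.127.255) -> R20
More-specific entries that do NOT match:
  161.77.61.40/29 (161.77.61.40 - 161.77.61.47) does not contain 161.77.61.34
  161.77.56.0/23 (161.77.56.0 - 161.77.57.255) does not contain 161.77.61.34
  161.77.62.0/23 (161.77.62.0 - 161.77.63.255) does not contain 161.77.61.34
  161.77.52.0/22 (161.77.52.0 - 161.77.55.255) does not contain 161.77.61.34
  161.77.188.0/22 (161.77.188.0 - 161.77.191.255) does not contain 161.77.61.34
  161.77.160.0/19 (161.77.160.0 - 161.77.191.255) does not contain 161.77.61.34
Longest matching prefix is /17 -> next hop R20.

R20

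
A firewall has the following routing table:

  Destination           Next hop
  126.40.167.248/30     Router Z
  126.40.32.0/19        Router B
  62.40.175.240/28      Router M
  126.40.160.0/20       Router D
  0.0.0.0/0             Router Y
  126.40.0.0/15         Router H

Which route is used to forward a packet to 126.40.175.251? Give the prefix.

126.40.160.0/20

Entries matching 126.40.175.251:
  0.0.0.0/0 (default, matches everything)
  126.40.0.0/15 (126.40.0.0 - 126.41.255.255)
  126.40.160.0/20 (126.40.160.0 - 126.40.175.255)
Most specific is 126.40.160.0/20.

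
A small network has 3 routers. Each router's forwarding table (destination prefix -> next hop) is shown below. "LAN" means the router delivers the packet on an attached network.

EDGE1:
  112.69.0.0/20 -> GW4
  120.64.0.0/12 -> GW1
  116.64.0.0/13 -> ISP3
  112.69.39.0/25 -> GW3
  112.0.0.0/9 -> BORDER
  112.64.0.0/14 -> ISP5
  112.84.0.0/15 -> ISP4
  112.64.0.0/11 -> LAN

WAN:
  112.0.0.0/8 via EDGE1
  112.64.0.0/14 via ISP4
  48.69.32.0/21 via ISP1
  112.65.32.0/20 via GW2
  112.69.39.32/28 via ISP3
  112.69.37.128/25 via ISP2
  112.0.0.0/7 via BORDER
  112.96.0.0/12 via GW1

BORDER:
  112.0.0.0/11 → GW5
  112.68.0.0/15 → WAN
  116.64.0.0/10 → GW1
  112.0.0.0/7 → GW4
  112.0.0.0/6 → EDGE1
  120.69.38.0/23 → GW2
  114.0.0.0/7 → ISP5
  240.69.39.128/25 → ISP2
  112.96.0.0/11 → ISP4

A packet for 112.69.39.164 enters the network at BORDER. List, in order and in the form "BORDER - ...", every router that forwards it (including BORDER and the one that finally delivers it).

BORDER - WAN - EDGE1

At BORDER: longest match for 112.69.39.164 is 112.68.0.0/15 -> WAN
At WAN: longest match for 112.69.39.164 is 112.0.0.0/8 -> EDGE1
At EDGE1: longest match for 112.69.39.164 is 112.64.0.0/11 -> LAN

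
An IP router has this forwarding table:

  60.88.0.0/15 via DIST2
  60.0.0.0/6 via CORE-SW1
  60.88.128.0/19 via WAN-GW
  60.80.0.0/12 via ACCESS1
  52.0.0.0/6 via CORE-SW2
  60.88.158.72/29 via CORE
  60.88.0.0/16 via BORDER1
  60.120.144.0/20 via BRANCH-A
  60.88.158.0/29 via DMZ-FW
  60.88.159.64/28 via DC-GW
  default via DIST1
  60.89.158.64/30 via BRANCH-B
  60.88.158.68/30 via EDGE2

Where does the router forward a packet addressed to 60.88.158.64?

WAN-GW

Routes whose prefix contains 60.88.158.64:
  0.0.0.0/0 (default, matches everything) -> DIST1
  60.0.0.0/6 (60.0.0.0 - 63.255.255.255) -> CORE-SW1
  60.80.0.0/12 (60.80.0.0 - 60.95.255.255) -> ACCESS1
  60.88.0.0/15 (60.88.0.0 - 60.89.255.255) -> DIST2
  60.88.0.0/16 (60.88.0.0 - 60.88.255.255) -> BORDER1
  60.88.128.0/19 (60.88.128.0 - 60.88.159.255) -> WAN-GW
More-specific entries that do NOT match:
  60.89.158.64/30 (60.89.158.64 - 60.89.158.67) does not contain 60.88.158.64
  60.88.158.68/30 (60.88.158.68 - 60.88.158.71) does not contain 60.88.158.64
  60.88.158.72/29 (60.88.158.72 - 60.88.158.79) does not contain 60.88.158.64
  60.88.158.0/29 (60.88.158.0 - 60.88.158.7) does not contain 60.88.158.64
  60.88.159.64/28 (60.88.159.64 - 60.88.159.79) does not contain 60.88.158.64
  60.120.144.0/20 (60.120.144.0 - 60.120.159.255) does not contain 60.88.158.64
Longest matching prefix is /19 -> next hop WAN-GW.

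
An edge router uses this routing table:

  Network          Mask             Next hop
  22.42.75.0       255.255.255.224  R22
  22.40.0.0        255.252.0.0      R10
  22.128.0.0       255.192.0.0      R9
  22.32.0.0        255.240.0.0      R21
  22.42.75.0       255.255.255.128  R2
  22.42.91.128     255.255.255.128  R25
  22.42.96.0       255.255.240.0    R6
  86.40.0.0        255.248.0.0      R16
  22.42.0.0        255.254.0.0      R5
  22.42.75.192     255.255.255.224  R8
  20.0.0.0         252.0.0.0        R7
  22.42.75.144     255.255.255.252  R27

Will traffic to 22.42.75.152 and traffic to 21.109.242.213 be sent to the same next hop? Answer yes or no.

no

22.42.75.152: longest match 22.42.0.0/15 -> R5
21.109.242.213: longest match 20.0.0.0/6 -> R7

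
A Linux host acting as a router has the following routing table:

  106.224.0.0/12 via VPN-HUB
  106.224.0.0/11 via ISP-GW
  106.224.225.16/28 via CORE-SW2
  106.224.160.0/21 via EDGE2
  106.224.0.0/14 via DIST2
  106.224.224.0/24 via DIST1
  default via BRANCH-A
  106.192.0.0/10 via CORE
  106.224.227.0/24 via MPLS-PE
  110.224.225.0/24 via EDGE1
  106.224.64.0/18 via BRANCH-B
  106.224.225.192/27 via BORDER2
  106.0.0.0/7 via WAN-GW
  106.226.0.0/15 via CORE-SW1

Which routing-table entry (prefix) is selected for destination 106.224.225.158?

Entries matching 106.224.225.158:
  0.0.0.0/0 (default, matches everything)
  106.0.0.0/7 (106.0.0.0 - 107.255.255.255)
  106.192.0.0/10 (106.192.0.0 - 106.255.255.255)
  106.224.0.0/11 (106.224.0.0 - 106.255.255.255)
  106.224.0.0/12 (106.224.0.0 - 106.239.255.255)
  106.224.0.0/14 (106.224.0.0 - 106.227.255.255)
Most specific is 106.224.0.0/14.

106.224.0.0/14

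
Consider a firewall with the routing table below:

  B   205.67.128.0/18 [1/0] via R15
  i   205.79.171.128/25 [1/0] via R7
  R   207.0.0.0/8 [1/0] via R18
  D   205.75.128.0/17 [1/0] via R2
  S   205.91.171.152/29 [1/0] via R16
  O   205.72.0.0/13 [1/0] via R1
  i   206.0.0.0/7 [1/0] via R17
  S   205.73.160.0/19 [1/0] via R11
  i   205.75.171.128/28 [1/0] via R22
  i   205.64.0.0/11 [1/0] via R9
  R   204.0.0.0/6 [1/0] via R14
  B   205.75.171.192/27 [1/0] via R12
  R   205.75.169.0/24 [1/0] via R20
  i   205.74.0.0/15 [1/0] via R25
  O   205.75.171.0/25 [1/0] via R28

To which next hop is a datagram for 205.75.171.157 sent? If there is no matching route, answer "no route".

R2

Routes whose prefix contains 205.75.171.157:
  204.0.0.0/6 (204.0.0.0 - 207.255.255.255) -> R14
  205.64.0.0/11 (205.64.0.0 - 205.95.255.255) -> R9
  205.72.0.0/13 (205.72.0.0 - 205.79.255.255) -> R1
  205.74.0.0/15 (205.74.0.0 - 205.75.255.255) -> R25
  205.75.128.0/17 (205.75.128.0 - 205.75.255.255) -> R2
More-specific entries that do NOT match:
  205.91.171.152/29 (205.91.171.152 - 205.91.171.159) does not contain 205.75.171.157
  205.75.171.128/28 (205.75.171.128 - 205.75.171.143) does not contain 205.75.171.157
  205.75.171.192/27 (205.75.171.192 - 205.75.171.223) does not contain 205.75.171.157
  205.79.171.128/25 (205.79.171.128 - 205.79.171.255) does not contain 205.75.171.157
  205.75.171.0/25 (205.75.171.0 - 205.75.171.127) does not contain 205.75.171.157
  205.75.169.0/24 (205.75.169.0 - 205.75.169.255) does not contain 205.75.171.157
  205.73.160.0/19 (205.73.160.0 - 205.73.191.255) does not contain 205.75.171.157
  205.67.128.0/18 (205.67.128.0 - 205.67.191.255) does not contain 205.75.171.157
Longest matching prefix is /17 -> next hop R2.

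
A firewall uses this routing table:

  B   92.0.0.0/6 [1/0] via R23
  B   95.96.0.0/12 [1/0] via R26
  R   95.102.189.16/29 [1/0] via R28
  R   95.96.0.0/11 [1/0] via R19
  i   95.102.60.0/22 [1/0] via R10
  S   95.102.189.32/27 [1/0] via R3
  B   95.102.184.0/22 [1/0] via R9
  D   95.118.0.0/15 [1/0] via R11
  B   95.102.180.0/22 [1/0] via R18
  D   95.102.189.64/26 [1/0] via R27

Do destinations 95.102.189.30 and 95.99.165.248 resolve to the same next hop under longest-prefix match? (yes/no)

yes

95.102.189.30: longest match 95.96.0.0/12 -> R26
95.99.165.248: longest match 95.96.0.0/12 -> R26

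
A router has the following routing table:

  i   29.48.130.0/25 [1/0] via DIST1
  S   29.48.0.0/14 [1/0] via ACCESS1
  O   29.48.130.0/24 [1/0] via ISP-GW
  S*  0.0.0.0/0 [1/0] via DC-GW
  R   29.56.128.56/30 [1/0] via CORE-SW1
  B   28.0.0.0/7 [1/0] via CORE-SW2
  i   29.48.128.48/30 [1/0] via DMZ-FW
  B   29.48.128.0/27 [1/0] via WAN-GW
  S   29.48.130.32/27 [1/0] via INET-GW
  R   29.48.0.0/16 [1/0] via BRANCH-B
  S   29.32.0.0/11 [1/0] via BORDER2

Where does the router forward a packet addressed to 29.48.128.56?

Routes whose prefix contains 29.48.128.56:
  0.0.0.0/0 (default, matches everything) -> DC-GW
  28.0.0.0/7 (28.0.0.0 - 29.255.255.255) -> CORE-SW2
  29.32.0.0/11 (29.32.0.0 - 29.63.255.255) -> BORDER2
  29.48.0.0/14 (29.48.0.0 - 29.51.255.255) -> ACCESS1
  29.48.0.0/16 (29.48.0.0 - 29.48.255.255) -> BRANCH-B
More-specific entries that do NOT match:
  29.56.128.56/30 (29.56.128.56 - 29.56.128.59) does not contain 29.48.128.56
  29.48.128.48/30 (29.48.128.48 - 29.48.128.51) does not contain 29.48.128.56
  29.48.128.0/27 (29.48.128.0 - 29.48.128.31) does not contain 29.48.128.56
  29.48.130.32/27 (29.48.130.32 - 29.48.130.63) does not contain 29.48.128.56
  29.48.130.0/25 (29.48.130.0 - 29.48.130.127) does not contain 29.48.128.56
  29.48.130.0/24 (29.48.130.0 - 29.48.130.255) does not contain 29.48.128.56
Longest matching prefix is /16 -> next hop BRANCH-B.

BRANCH-B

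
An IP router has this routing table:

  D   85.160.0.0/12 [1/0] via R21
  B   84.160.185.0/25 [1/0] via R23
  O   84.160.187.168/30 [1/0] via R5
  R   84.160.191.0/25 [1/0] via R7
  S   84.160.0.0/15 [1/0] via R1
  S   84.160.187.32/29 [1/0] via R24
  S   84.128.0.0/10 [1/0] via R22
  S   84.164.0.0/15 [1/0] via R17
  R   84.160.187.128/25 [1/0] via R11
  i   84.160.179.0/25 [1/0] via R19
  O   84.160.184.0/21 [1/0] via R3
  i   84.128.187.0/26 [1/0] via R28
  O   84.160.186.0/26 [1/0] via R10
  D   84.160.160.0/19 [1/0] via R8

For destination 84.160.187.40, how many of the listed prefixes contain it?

4

Prefixes containing 84.160.187.40:
  84.128.0.0/10 (84.128.0.0 - 84.191.255.255)
  84.160.0.0/15 (84.160.0.0 - 84.161.255.255)
  84.160.160.0/19 (84.160.160.0 - 84.160.191.255)
  84.160.184.0/21 (84.160.184.0 - 84.160.191.255)
Total matching entries: 4.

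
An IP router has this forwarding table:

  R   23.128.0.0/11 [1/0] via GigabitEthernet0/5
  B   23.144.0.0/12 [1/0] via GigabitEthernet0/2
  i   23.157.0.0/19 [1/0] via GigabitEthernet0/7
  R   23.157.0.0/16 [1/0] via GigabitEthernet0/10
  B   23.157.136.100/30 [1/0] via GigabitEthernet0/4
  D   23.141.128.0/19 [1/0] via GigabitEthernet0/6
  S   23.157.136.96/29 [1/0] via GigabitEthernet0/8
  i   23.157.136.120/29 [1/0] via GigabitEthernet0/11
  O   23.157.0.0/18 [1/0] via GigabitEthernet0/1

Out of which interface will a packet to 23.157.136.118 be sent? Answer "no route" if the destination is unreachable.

GigabitEthernet0/10

Routes whose prefix contains 23.157.136.118:
  23.128.0.0/11 (23.128.0.0 - 23.159.255.255) -> GigabitEthernet0/5
  23.144.0.0/12 (23.144.0.0 - 23.159.255.255) -> GigabitEthernet0/2
  23.157.0.0/16 (23.157.0.0 - 23.157.255.255) -> GigabitEthernet0/10
More-specific entries that do NOT match:
  23.157.136.100/30 (23.157.136.100 - 23.157.136.103) does not contain 23.157.136.118
  23.157.136.96/29 (23.157.136.96 - 23.157.136.103) does not contain 23.157.136.118
  23.157.136.120/29 (23.157.136.120 - 23.157.136.127) does not contain 23.157.136.118
  23.157.0.0/19 (23.157.0.0 - 23.157.31.255) does not contain 23.157.136.118
  23.141.128.0/19 (23.141.128.0 - 23.141.159.255) does not contain 23.157.136.118
  23.157.0.0/18 (23.157.0.0 - 23.157.63.255) does not contain 23.157.136.118
Longest matching prefix is /16 -> interface GigabitEthernet0/10.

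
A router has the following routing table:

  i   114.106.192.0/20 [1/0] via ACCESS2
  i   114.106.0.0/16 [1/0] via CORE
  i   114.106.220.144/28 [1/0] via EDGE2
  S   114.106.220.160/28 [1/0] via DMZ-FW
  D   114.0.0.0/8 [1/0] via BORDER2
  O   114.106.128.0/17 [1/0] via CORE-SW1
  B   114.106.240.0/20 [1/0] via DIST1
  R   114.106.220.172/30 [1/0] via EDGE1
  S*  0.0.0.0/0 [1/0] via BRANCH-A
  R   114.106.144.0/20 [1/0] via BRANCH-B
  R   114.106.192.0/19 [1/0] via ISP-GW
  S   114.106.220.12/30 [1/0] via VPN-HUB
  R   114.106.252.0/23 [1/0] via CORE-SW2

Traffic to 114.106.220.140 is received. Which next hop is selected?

Routes whose prefix contains 114.106.220.140:
  0.0.0.0/0 (default, matches everything) -> BRANCH-A
  114.0.0.0/8 (114.0.0.0 - 114.255.255.255) -> BORDER2
  114.106.0.0/16 (114.106.0.0 - 114.106.255.255) -> CORE
  114.106.128.0/17 (114.106.128.0 - 114.106.255.255) -> CORE-SW1
  114.106.192.0/19 (114.106.192.0 - 114.106.223.255) -> ISP-GW
More-specific entries that do NOT match:
  114.106.220.172/30 (114.106.220.172 - 114.106.220.175) does not contain 114.106.220.140
  114.106.220.12/30 (114.106.220.12 - 114.106.220.15) does not contain 114.106.220.140
  114.106.220.144/28 (114.106.220.144 - 114.106.220.159) does not contain 114.106.220.140
  114.106.220.160/28 (114.106.220.160 - 114.106.220.175) does not contain 114.106.220.140
  114.106.252.0/23 (114.106.252.0 - 114.106.253.255) does not contain 114.106.220.140
  114.106.192.0/20 (114.106.192.0 - 114.106.207.255) does not contain 114.106.220.140
  114.106.240.0/20 (114.106.240.0 - 114.106.255.255) does not contain 114.106.220.140
  114.106.144.0/20 (114.106.144.0 - 114.106.159.255) does not contain 114.106.220.140
Longest matching prefix is /19 -> next hop ISP-GW.

ISP-GW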